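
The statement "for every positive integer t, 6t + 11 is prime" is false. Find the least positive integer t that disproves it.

t = 4

We need the least positive integer t for which 6t + 11 is not prime.
For t = 1, 2, 3 the conclusion holds.
t = 4: 6t + 11 = 35 = 5 × 7, composite.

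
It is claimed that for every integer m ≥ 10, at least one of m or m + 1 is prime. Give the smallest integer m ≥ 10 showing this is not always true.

m = 14

We need the least integer m ≥ 10 for which m, m + 1 are both composite.
The first 4 eligible values, up to m = 13, all satisfy the conclusion.
m = 14: 14 = 2 × 7; 15 = 3 × 5 — both composite.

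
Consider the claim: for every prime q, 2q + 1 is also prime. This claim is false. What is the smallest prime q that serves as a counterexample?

q = 7

A counterexample is any prime q such that 2q + 1 is not prime; we check each in order.
q = 2: 2q + 1 = 5, prime.
q = 3: 2q + 1 = 7, prime.
q = 5: 2q + 1 = 11, prime.
q = 7: 2q + 1 = 15 = 3 × 5, not prime.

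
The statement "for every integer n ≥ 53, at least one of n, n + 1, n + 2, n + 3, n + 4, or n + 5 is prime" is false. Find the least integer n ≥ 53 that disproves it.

A counterexample is any integer n ≥ 53 such that n, n + 1, n + 2, n + 3, n + 4, n + 5 are all composite; we check each in order.
For n = 53, 54, 55, 56, …, 87, 88, 89 the conclusion holds.
n = 90: 90 = 2 × 45; 91 = 7 × 13; 92 = 2 × 46; 93 = 3 × 31; 94 = 2 × 47; 95 = 5 × 19 — all composite.
Hence n = 90 is a counterexample.

n = 90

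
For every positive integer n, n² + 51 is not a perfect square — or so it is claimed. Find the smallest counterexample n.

We need the least positive integer n for which n² + 51 is a perfect square.
n = 1: 1² + 51 = 52, not a perfect square.
n = 2: 2² + 51 = 55, not a perfect square.
n = 3: 3² + 51 = 60, not a perfect square.
n = 4: 4² + 51 = 67, not a perfect square.
n = 5: 5² + 51 = 76, not a perfect square.
n = 6: 6² + 51 = 87, not a perfect square.
n = 7: 7² + 51 = 100 = 10², a perfect square.

n = 7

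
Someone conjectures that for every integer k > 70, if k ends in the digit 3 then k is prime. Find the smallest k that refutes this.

For k = 73, 83 the conclusion holds.
k = 93: 93 ends in 3; 93 = 3 × 31, composite.
So k = 93 is the smallest counterexample.

k = 93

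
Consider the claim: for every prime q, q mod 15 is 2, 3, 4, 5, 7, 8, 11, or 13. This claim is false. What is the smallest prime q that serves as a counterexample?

q = 29

A counterexample is any prime q such that the claim fails; we check each in order.
The first 9 eligible values, up to q = 23, all satisfy the conclusion.
q = 29: 29 mod 15 = 14 — not in {2, 3, 4, 5, 7, 8, 11, 13}.
So q = 29 is the smallest counterexample.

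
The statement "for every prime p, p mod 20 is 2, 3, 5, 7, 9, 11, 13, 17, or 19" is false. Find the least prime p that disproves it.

We need the least prime p for which the claim fails.
For p = 2, 3, 5, 7, …, 29, 31, 37 the conclusion holds.
p = 41: 41 mod 20 = 1 — not in {2, 3, 5, 7, 9, 11, 13, 17, 19}.
So p = 41 is the smallest counterexample.

p = 41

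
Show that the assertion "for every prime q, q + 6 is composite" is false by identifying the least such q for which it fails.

q = 5

For q = 2, 3 the conclusion holds.
q = 5: q + 6 = 11, prime — not composite.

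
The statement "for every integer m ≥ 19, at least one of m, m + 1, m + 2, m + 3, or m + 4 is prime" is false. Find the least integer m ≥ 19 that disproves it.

m = 24

m = 19: 19 is prime.
m = 20: 23 is prime.
m = 21: 23 is prime.
m = 22: 23 is prime.
m = 23: 23 is prime.
m = 24: 24 = 2 × 12; 25 = 5 × 5; 26 = 2 × 13; 27 = 3 × 9; 28 = 2 × 14 — all composite.
Hence m = 24 is a counterexample.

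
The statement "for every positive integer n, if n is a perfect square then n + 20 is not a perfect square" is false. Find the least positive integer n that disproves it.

A counterexample is any positive integer n such that n is a perfect square but n + 20 is a perfect square; we check each in order.
n = 1: 1 + 20 = 21, not a perfect square.
n = 4: 4 + 20 = 24, not a perfect square.
n = 9: 9 + 20 = 29, not a perfect square.
n = 16: 16 = 4² and 16 + 20 = 36 = 6².

n = 16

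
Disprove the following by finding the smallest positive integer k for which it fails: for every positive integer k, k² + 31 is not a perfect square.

k = 15

We need the least positive integer k for which k² + 31 is a perfect square.
For k = 1, 2, 3, 4, …, 12, 13, 14 the conclusion holds.
k = 15: 15² + 31 = 256 = 16², a perfect square.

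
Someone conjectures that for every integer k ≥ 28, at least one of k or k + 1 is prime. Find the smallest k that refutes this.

Check each integer k ≥ 28 in order until k, k + 1 are both composite.
For k = 28, 29, 30, 31 the conclusion holds.
k = 32: 32 = 2 × 16; 33 = 3 × 11 — both composite.

k = 32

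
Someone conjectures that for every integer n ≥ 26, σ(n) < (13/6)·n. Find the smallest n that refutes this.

n = 30

For n = 26, 27, 28, 29 the conclusion holds.
n = 30: σ(30) = 72; 72 ≥ 65.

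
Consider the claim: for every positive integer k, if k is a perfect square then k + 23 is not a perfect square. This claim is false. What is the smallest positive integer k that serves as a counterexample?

k = 121

Check each positive integer k in order until k is a perfect square but k + 23 is a perfect square.
For k = 1, 4, 9, 16, 25, 36, 49, 64, 81, 100 the conclusion holds.
k = 121: 121 = 11² and 121 + 23 = 144 = 12².
So k = 121 is the smallest counterexample.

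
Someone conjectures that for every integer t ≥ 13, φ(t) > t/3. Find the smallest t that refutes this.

A counterexample is any integer t ≥ 13 such that the claim fails; we check each in order.
For t = 13, 14, 15, 16, 17 the conclusion holds.
t = 18: φ(18) = 6 and 18/3 = 6, so φ(18) ≤ 18/3.

t = 18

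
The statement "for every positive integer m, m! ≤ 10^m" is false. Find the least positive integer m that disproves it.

We need the least positive integer m for which m! > 10^m.
The first 24 eligible values, up to m = 24, all satisfy the conclusion.
m = 25: m! = 15511210043330985984000000 and 10^m = 10000000000000000000000000, so 15511210043330985984000000 > 10000000000000000000000000.

m = 25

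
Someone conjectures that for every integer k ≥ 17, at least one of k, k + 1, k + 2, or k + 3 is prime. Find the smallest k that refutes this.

A counterexample is any integer k ≥ 17 such that k, k + 1, k + 2, k + 3 are all composite; we check each in order.
For k = 17, 18, 19, 20, 21, 22, 23 the conclusion holds.
k = 24: 24 = 2 × 12; 25 = 5 × 5; 26 = 2 × 13; 27 = 3 × 9 — all composite.

k = 24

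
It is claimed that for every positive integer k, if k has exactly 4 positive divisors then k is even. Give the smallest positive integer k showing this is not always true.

A counterexample is any positive integer k such that k has exactly 4 positive divisors but k is odd; we check each in order.
k = 6: divisors of 6: 1, 2, 3, 6; 6 is even.
k = 8: divisors of 8: 1, 2, 4, 8; 8 is even.
k = 10: divisors of 10: 1, 2, 5, 10; 10 is even.
k = 14: divisors of 14: 1, 2, 7, 14; 14 is even.
k = 15: divisors of 15: 1, 3, 5, 15; 15 is odd.
Hence k = 15 is a counterexample.

k = 15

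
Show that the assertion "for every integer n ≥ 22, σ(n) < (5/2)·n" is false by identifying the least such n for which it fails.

We need the least integer n ≥ 22 for which the claim fails.
n = 22: σ(22) = 36; 36 < 55.
n = 23: σ(23) = 24; 24 < 115/2.
n = 24: σ(24) = 60; 60 ≥ 60.

n = 24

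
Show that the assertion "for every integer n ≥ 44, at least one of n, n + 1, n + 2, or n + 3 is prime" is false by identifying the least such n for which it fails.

n = 48

n = 44: 47 is prime.
n = 45: 47 is prime.
n = 46: 47 is prime.
n = 47: 47 is prime.
n = 48: 48 = 2 × 24; 49 = 7 × 7; 50 = 2 × 25; 51 = 3 × 17 — all composite.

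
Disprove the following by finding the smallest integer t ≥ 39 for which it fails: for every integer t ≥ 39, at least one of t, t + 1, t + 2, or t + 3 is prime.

t = 48

We need the least integer t ≥ 39 for which t, t + 1, t + 2, t + 3 are all composite.
The first 9 eligible values, up to t = 47, all satisfy the conclusion.
t = 48: 48 = 2 × 24; 49 = 7 × 7; 50 = 2 × 25; 51 = 3 × 17 — all composite.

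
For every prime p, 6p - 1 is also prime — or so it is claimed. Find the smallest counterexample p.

p = 11

For p = 2, 3, 5, 7 the conclusion holds.
p = 11: 6p - 1 = 65 = 5 × 13, not prime.
So p = 11 is the smallest counterexample.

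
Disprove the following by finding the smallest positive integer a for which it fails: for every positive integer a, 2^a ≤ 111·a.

Check each positive integer a in order until 2^a > 111·a.
For a = 1, 2, 3, 4, 5, 6, 7, 8, 9, 10 the conclusion holds.
a = 11: 2^a = 2048 and 111·a = 1221, so 2048 > 1221.
Hence a = 11 is a counterexample.

a = 11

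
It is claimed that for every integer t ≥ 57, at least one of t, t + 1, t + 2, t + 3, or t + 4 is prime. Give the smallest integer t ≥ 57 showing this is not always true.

t = 62

We need the least integer t ≥ 57 for which t, t + 1, t + 2, t + 3, t + 4 are all composite.
For t = 57, 58, 59, 60, 61 the conclusion holds.
t = 62: 62 = 2 × 31; 63 = 3 × 21; 64 = 2 × 32; 65 = 5 × 13; 66 = 2 × 33 — all composite.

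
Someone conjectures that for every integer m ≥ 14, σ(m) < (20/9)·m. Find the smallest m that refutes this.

m = 24

We need the least integer m ≥ 14 for which the claim fails.
The first 10 eligible values, up to m = 23, all satisfy the conclusion.
m = 24: σ(24) = 60; 60 ≥ 160/3.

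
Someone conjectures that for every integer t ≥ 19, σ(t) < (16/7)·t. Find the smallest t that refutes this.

t = 24

A counterexample is any integer t ≥ 19 such that the claim fails; we check each in order.
The first 5 eligible values, up to t = 23, all satisfy the conclusion.
t = 24: σ(24) = 60; 60 ≥ 384/7.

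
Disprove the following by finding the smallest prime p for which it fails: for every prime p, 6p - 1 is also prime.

We need the least prime p for which 6p - 1 is not prime.
The first 4 eligible values, up to p = 7, all satisfy the conclusion.
p = 11: 6p - 1 = 65 = 5 × 13, not prime.
So p = 11 is the smallest counterexample.

p = 11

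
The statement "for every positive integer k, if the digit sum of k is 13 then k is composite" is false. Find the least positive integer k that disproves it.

k = 67

Check each positive integer k in order until the digit sum of k is 13 but k is prime.
k = 49: digit sum 13; 49 is composite.
k = 58: digit sum 13; 58 is composite.
k = 67: digit sum 13; 67 is prime, not composite.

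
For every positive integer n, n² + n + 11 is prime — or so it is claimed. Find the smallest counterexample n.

n = 10

A counterexample is any positive integer n such that n² + n + 11 is not prime; we check each in order.
The first 9 eligible values, up to n = 9, all satisfy the conclusion.
n = 10: n² + n + 11 = 121 = 11 × 11, composite.
Thus n = 10 disproves the claim, and no smaller n works.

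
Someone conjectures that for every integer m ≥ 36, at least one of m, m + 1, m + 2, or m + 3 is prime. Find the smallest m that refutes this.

For m = 36, 37, 38, 39, …, 45, 46, 47 the conclusion holds.
m = 48: 48 = 2 × 24; 49 = 7 × 7; 50 = 2 × 25; 51 = 3 × 17 — all composite.

m = 48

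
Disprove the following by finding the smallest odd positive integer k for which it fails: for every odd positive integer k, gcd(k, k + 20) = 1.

A counterexample is any odd positive integer k such that gcd(k, k + 20) > 1; we check each in order.
For k = 1, 3 the conclusion holds.
k = 5: gcd(5, 25) = 5.

k = 5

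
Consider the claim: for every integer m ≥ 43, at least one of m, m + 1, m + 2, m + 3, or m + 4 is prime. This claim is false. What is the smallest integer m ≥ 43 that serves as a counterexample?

m = 48

m = 43: 43 is prime.
m = 44: 47 is prime.
m = 45: 47 is prime.
m = 46: 47 is prime.
m = 47: 47 is prime.
m = 48: 48 = 2 × 24; 49 = 7 × 7; 50 = 2 × 25; 51 = 3 × 17; 52 = 2 × 26 — all composite.
So m = 48 is the smallest counterexample.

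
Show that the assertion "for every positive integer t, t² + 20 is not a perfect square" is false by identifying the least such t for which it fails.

We need the least positive integer t for which t² + 20 is a perfect square.
For t = 1, 2, 3 the conclusion holds.
t = 4: 4² + 20 = 36 = 6², a perfect square.
So t = 4 is the smallest counterexample.

t = 4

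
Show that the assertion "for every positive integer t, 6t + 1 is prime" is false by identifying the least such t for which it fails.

t = 4

A counterexample is any positive integer t such that 6t + 1 is not prime; we check each in order.
For t = 1, 2, 3 the conclusion holds.
t = 4: 6t + 1 = 25 = 5 × 5, composite.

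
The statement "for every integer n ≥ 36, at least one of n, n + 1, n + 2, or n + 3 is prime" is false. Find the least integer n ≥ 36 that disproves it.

n = 48

Check each integer n ≥ 36 in order until n, n + 1, n + 2, n + 3 are all composite.
For n = 36, 37, 38, 39, …, 45, 46, 47 the conclusion holds.
n = 48: 48 = 2 × 24; 49 = 7 × 7; 50 = 2 × 25; 51 = 3 × 17 — all composite.
Thus n = 48 disproves the claim, and no smaller n works.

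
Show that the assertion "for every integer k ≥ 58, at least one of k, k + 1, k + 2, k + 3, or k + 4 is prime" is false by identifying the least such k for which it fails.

k = 62

We need the least integer k ≥ 58 for which k, k + 1, k + 2, k + 3, k + 4 are all composite.
For k = 58, 59, 60, 61 the conclusion holds.
k = 62: 62 = 2 × 31; 63 = 3 × 21; 64 = 2 × 32; 65 = 5 × 13; 66 = 2 × 33 — all composite.
Thus k = 62 disproves the claim, and no smaller k works.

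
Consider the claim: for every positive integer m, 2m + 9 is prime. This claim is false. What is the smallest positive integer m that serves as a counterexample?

m = 3

A counterexample is any positive integer m such that 2m + 9 is not prime; we check each in order.
m = 1: 2m + 9 = 11, prime.
m = 2: 2m + 9 = 13, prime.
m = 3: 2m + 9 = 15 = 3 × 5, composite.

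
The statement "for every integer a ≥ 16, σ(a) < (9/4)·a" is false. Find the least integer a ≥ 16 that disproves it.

a = 24

Check each integer a ≥ 16 in order until the claim fails.
The first 8 eligible values, up to a = 23, all satisfy the conclusion.
a = 24: σ(24) = 60; 60 ≥ 54.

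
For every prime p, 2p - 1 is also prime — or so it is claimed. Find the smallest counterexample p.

p = 5

For p = 2, 3 the conclusion holds.
p = 5: 2p - 1 = 9 = 3 × 3, not prime.
So p = 5 is the smallest counterexample.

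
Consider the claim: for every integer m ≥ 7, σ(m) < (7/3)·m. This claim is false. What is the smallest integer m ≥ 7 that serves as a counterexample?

We need the least integer m ≥ 7 for which the claim fails.
For m = 7, 8, 9, 10, 11 the conclusion holds.
m = 12: σ(12) = 28; 28 ≥ 28.
So m = 12 is the smallest counterexample.

m = 12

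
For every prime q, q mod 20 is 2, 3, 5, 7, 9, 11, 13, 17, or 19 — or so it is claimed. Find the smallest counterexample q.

For q = 2, 3, 5, 7, …, 29, 31, 37 the conclusion holds.
q = 41: 41 mod 20 = 1 — not in {2, 3, 5, 7, 9, 11, 13, 17, 19}.

q = 41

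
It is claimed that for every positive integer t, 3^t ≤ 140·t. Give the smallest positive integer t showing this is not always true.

t = 7

We need the least positive integer t for which 3^t > 140·t.
t = 1: 3^t = 3 and 140·t = 140, so 3 ≤ 140.
t = 2: 3^t = 9 and 140·t = 280, so 9 ≤ 280.
t = 3: 3^t = 27 and 140·t = 420, so 27 ≤ 420.
t = 4: 3^t = 81 and 140·t = 560, so 81 ≤ 560.
t = 5: 3^t = 243 and 140·t = 700, so 243 ≤ 700.
t = 6: 3^t = 729 and 140·t = 840, so 729 ≤ 840.
t = 7: 3^t = 2187 and 140·t = 980, so 2187 > 980.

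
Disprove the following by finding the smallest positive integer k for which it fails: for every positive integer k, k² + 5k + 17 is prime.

We need the least positive integer k for which k² + 5k + 17 is not prime.
k = 1: k² + 5k + 17 = 23, prime.
k = 2: k² + 5k + 17 = 31, prime.
k = 3: k² + 5k + 17 = 41, prime.
k = 4: k² + 5k + 17 = 53, prime.
k = 5: k² + 5k + 17 = 67, prime.
k = 6: k² + 5k + 17 = 83, prime.
k = 7: k² + 5k + 17 = 101, prime.
k = 8: k² + 5k + 17 = 121 = 11 × 11, composite.
So k = 8 is the smallest counterexample.

k = 8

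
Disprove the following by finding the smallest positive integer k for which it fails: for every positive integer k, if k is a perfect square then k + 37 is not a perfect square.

We need the least positive integer k for which k is a perfect square but k + 37 is a perfect square.
For k = 1, 4, 9, 16, …, 225, 256, 289 the conclusion holds.
k = 324: 324 = 18² and 324 + 37 = 361 = 19².
Hence k = 324 is a counterexample.

k = 324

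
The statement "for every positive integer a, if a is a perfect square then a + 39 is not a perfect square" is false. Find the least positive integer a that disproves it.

a = 25

We need the least positive integer a for which a is a perfect square but a + 39 is a perfect square.
The first 4 eligible values, up to a = 16, all satisfy the conclusion.
a = 25: 25 = 5² and 25 + 39 = 64 = 8².
Hence a = 25 is a counterexample.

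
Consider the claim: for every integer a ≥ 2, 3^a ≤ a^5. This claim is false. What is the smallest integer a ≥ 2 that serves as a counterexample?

We need the least integer a ≥ 2 for which 3^a > a^5.
The first 9 eligible values, up to a = 10, all satisfy the conclusion.
a = 11: 3^a = 177147 and a^5 = 161051, so 177147 > 161051.

a = 11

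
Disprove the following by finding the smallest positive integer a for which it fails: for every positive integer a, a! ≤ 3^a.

a = 7

For a = 1, 2, 3, 4, 5, 6 the conclusion holds.
a = 7: a! = 5040 and 3^a = 2187, so 5040 > 2187.
Hence a = 7 is a counterexample.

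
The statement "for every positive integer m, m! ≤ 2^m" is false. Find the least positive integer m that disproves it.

m = 4

Check each positive integer m in order until m! > 2^m.
m = 1: m! = 1 and 2^m = 2, so 1 ≤ 2.
m = 2: m! = 2 and 2^m = 4, so 2 ≤ 4.
m = 3: m! = 6 and 2^m = 8, so 6 ≤ 8.
m = 4: m! = 24 and 2^m = 16, so 24 > 16.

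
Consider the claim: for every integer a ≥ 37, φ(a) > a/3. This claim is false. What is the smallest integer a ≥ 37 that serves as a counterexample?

The first 5 eligible values, up to a = 41, all satisfy the conclusion.
a = 42: φ(42) = 12 and 42/3 = 14, so φ(42) ≤ 42/3.

a = 42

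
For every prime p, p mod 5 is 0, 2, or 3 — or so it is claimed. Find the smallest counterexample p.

p = 2: 2 mod 5 = 2.
p = 3: 3 mod 5 = 3.
p = 5: 5 mod 5 = 0.
p = 7: 7 mod 5 = 2.
p = 11: 11 mod 5 = 1 — not in {0, 2, 3}.
Hence p = 11 is a counterexample.

p = 11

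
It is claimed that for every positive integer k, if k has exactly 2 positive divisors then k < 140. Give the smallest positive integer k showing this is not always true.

We need the least positive integer k for which k has exactly 2 positive divisors but the claim fails.
For k = 2, 3, 5, 7, …, 131, 137, 139 the conclusion holds.
k = 149: τ(149) = 2; 149 ≥ 140.
Thus k = 149 disproves the claim, and no smaller k works.

k = 149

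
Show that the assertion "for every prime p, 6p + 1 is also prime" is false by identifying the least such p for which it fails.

Check each prime p in order until 6p + 1 is not prime.
For p = 2, 3, 5, 7, 11, 13, 17 the conclusion holds.
p = 19: 6p + 1 = 115 = 5 × 23, not prime.

p = 19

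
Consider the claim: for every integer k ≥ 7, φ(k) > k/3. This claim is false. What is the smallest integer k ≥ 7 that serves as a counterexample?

k = 12

Check each integer k ≥ 7 in order until the claim fails.
For k = 7, 8, 9, 10, 11 the conclusion holds.
k = 12: φ(12) = 4 and 12/3 = 4, so φ(12) ≤ 12/3.
Hence k = 12 is a counterexample.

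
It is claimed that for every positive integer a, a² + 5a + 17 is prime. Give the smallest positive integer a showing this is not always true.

a = 8

For a = 1, 2, 3, 4, 5, 6, 7 the conclusion holds.
a = 8: a² + 5a + 17 = 121 = 11 × 11, composite.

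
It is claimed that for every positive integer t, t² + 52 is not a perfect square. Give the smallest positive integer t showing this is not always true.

t = 12

We need the least positive integer t for which t² + 52 is a perfect square.
For t = 1, 2, 3, 4, …, 9, 10, 11 the conclusion holds.
t = 12: 12² + 52 = 196 = 14², a perfect square.
So t = 12 is the smallest counterexample.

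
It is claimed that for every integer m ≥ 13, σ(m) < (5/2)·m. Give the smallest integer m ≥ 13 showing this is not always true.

m = 24

A counterexample is any integer m ≥ 13 such that the claim fails; we check each in order.
For m = 13, 14, 15, 16, …, 21, 22, 23 the conclusion holds.
m = 24: σ(24) = 60; 60 ≥ 60.
Hence m = 24 is a counterexample.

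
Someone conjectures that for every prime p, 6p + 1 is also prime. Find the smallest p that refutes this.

p = 19

A counterexample is any prime p such that 6p + 1 is not prime; we check each in order.
The first 7 eligible values, up to p = 17, all satisfy the conclusion.
p = 19: 6p + 1 = 115 = 5 × 23, not prime.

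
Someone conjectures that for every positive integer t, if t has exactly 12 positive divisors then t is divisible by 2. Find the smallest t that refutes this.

We need the least positive integer t for which t has exactly 12 positive divisors but t is not divisible by 2.
For t = 60, 72, 84, 90, …, 294, 306, 308 the conclusion holds.
t = 315: τ(315) = 12; 315 mod 2 = 1.

t = 315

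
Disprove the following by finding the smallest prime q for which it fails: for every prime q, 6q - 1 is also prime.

The first 4 eligible values, up to q = 7, all satisfy the conclusion.
q = 11: 6q - 1 = 65 = 5 × 13, not prime.
Hence q = 11 is a counterexample.

q = 11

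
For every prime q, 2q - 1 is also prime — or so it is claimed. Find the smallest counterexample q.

We need the least prime q for which 2q - 1 is not prime.
q = 2: 2q - 1 = 3, prime.
q = 3: 2q - 1 = 5, prime.
q = 5: 2q - 1 = 9 = 3 × 3, not prime.
So q = 5 is the smallest counterexample.

q = 5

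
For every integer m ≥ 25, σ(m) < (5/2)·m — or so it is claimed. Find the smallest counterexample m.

m = 36

For m = 25, 26, 27, 28, …, 33, 34, 35 the conclusion holds.
m = 36: σ(36) = 91; 91 ≥ 90.
Thus m = 36 disproves the claim, and no smaller m works.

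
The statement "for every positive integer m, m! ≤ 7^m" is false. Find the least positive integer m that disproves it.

Check each positive integer m in order until m! > 7^m.
The first 16 eligible values, up to m = 16, all satisfy the conclusion.
m = 17: m! = 355687428096000 and 7^m = 232630513987207, so 355687428096000 > 232630513987207.
So m = 17 is the smallest counterexample.

m = 17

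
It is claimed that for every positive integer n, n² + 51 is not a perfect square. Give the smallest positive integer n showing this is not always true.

A counterexample is any positive integer n such that n² + 51 is a perfect square; we check each in order.
The first 6 eligible values, up to n = 6, all satisfy the conclusion.
n = 7: 7² + 51 = 100 = 10², a perfect square.
Thus n = 7 disproves the claim, and no smaller n works.

n = 7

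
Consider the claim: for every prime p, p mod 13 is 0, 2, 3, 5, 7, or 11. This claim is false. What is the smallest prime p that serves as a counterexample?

p = 17

Check each prime p in order until the claim fails.
For p = 2, 3, 5, 7, 11, 13 the conclusion holds.
p = 17: 17 mod 13 = 4 — not in {0, 2, 3, 5, 7, 11}.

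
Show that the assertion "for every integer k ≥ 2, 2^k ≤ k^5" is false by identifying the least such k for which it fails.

We need the least integer k ≥ 2 for which 2^k > k^5.
The first 21 eligible values, up to k = 22, all satisfy the conclusion.
k = 23: 2^k = 8388608 and k^5 = 6436343, so 8388608 > 6436343.

k = 23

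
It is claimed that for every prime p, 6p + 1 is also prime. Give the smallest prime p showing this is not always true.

p = 19

A counterexample is any prime p such that 6p + 1 is not prime; we check each in order.
p = 2: 6p + 1 = 13, prime.
p = 3: 6p + 1 = 19, prime.
p = 5: 6p + 1 = 31, prime.
p = 7: 6p + 1 = 43, prime.
p = 11: 6p + 1 = 67, prime.
p = 13: 6p + 1 = 79, prime.
p = 17: 6p + 1 = 103, prime.
p = 19: 6p + 1 = 115 = 5 × 23, not prime.
So p = 19 is the smallest counterexample.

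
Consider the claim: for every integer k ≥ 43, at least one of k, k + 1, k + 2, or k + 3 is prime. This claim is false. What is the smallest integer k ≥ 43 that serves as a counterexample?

We need the least integer k ≥ 43 for which k, k + 1, k + 2, k + 3 are all composite.
The first 5 eligible values, up to k = 47, all satisfy the conclusion.
k = 48: 48 = 2 × 24; 49 = 7 × 7; 50 = 2 × 25; 51 = 3 × 17 — all composite.
So k = 48 is the smallest counterexample.

k = 48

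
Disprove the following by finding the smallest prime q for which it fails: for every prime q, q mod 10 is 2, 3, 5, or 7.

For q = 2, 3, 5, 7 the conclusion holds.
q = 11: 11 mod 10 = 1 — not in {2, 3, 5, 7}.

q = 11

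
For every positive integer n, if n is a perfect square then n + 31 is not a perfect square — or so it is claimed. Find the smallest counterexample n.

n = 225

The first 14 eligible values, up to n = 196, all satisfy the conclusion.
n = 225: 225 = 15² and 225 + 31 = 256 = 16².
Thus n = 225 disproves the claim, and no smaller n works.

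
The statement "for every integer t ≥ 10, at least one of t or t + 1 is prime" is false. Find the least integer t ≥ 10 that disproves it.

t = 10: 11 is prime.
t = 11: 11 is prime.
t = 12: 13 is prime.
t = 13: 13 is prime.
t = 14: 14 = 2 × 7; 15 = 3 × 5 — both composite.

t = 14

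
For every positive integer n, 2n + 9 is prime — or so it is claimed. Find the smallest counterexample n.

We need the least positive integer n for which 2n + 9 is not prime.
For n = 1, 2 the conclusion holds.
n = 3: 2n + 9 = 15 = 3 × 5, composite.
So n = 3 is the smallest counterexample.

n = 3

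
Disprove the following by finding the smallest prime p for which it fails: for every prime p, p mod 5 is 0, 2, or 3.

The first 4 eligible values, up to p = 7, all satisfy the conclusion.
p = 11: 11 mod 5 = 1 — not in {0, 2, 3}.
Thus p = 11 disproves the claim, and no smaller p works.

p = 11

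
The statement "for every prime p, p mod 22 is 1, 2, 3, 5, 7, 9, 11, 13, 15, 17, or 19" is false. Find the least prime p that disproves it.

p = 43

We need the least prime p for which the claim fails.
For p = 2, 3, 5, 7, …, 31, 37, 41 the conclusion holds.
p = 43: 43 mod 22 = 21 — not in {1, 2, 3, 5, 7, 9, 11, 13, 15, 17, 19}.
Hence p = 43 is a counterexample.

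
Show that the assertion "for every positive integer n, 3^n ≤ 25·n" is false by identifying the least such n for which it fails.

We need the least positive integer n for which 3^n > 25·n.
The first 4 eligible values, up to n = 4, all satisfy the conclusion.
n = 5: 3^n = 243 and 25·n = 125, so 243 > 125.
Hence n = 5 is a counterexample.

n = 5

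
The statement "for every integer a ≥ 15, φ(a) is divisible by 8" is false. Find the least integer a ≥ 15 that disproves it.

a = 18

A counterexample is any integer a ≥ 15 such that φ(a) is not divisible by 8; we check each in order.
a = 15: φ(15) = 8; 8 mod 8 = 0.
a = 16: φ(16) = 8; 8 mod 8 = 0.
a = 17: φ(17) = 16; 16 mod 8 = 0.
a = 18: φ(18) = 6; 6 mod 8 = 6.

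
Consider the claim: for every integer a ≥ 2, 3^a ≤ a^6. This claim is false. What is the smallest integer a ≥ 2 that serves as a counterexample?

a = 15

For a = 2, 3, 4, 5, …, 12, 13, 14 the conclusion holds.
a = 15: 3^a = 14348907 and a^6 = 11390625, so 14348907 > 11390625.
Hence a = 15 is a counterexample.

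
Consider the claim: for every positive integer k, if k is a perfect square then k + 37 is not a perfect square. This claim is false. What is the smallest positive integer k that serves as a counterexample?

k = 324

We need the least positive integer k for which k is a perfect square but k + 37 is a perfect square.
For k = 1, 4, 9, 16, …, 225, 256, 289 the conclusion holds.
k = 324: 324 = 18² and 324 + 37 = 361 = 19².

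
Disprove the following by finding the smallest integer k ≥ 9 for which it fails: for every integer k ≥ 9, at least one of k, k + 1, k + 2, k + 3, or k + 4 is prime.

k = 24

A counterexample is any integer k ≥ 9 such that k, k + 1, k + 2, k + 3, k + 4 are all composite; we check each in order.
For k = 9, 10, 11, 12, …, 21, 22, 23 the conclusion holds.
k = 24: 24 = 2 × 12; 25 = 5 × 5; 26 = 2 × 13; 27 = 3 × 9; 28 = 2 × 14 — all composite.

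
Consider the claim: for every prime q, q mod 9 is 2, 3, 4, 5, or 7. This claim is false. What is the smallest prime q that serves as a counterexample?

The first 6 eligible values, up to q = 13, all satisfy the conclusion.
q = 17: 17 mod 9 = 8 — not in {2, 3, 4, 5, 7}.

q = 17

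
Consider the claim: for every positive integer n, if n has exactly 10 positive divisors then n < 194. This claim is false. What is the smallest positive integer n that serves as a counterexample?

Check each positive integer n in order until n has exactly 10 positive divisors but the claim fails.
The first 5 eligible values, up to n = 176, all satisfy the conclusion.
n = 208: τ(208) = 10; 208 ≥ 194.
So n = 208 is the smallest counterexample.

n = 208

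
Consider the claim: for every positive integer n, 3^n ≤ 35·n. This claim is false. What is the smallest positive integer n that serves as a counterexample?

n = 5

Check each positive integer n in order until 3^n > 35·n.
n = 1: 3^n = 3 and 35·n = 35, so 3 ≤ 35.
n = 2: 3^n = 9 and 35·n = 70, so 9 ≤ 70.
n = 3: 3^n = 27 and 35·n = 105, so 27 ≤ 105.
n = 4: 3^n = 81 and 35·n = 140, so 81 ≤ 140.
n = 5: 3^n = 243 and 35·n = 175, so 243 > 175.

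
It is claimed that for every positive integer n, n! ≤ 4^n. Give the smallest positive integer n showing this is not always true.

A counterexample is any positive integer n such that n! > 4^n; we check each in order.
n = 1: n! = 1 and 4^n = 4, so 1 ≤ 4.
n = 2: n! = 2 and 4^n = 16, so 2 ≤ 16.
n = 3: n! = 6 and 4^n = 64, so 6 ≤ 64.
n = 4: n! = 24 and 4^n = 256, so 24 ≤ 256.
n = 5: n! = 120 and 4^n = 1024, so 120 ≤ 1024.
n = 6: n! = 720 and 4^n = 4096, so 720 ≤ 4096.
n = 7: n! = 5040 and 4^n = 16384, so 5040 ≤ 16384.
n = 8: n! = 40320 and 4^n = 65536, so 40320 ≤ 65536.
n = 9: n! = 362880 and 4^n = 262144, so 362880 > 262144.
Thus n = 9 disproves the claim, and no smaller n works.

n = 9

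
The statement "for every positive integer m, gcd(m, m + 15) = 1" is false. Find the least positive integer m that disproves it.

Check each positive integer m in order until gcd(m, m + 15) > 1.
m = 1: gcd(1, 16) = 1.
m = 2: gcd(2, 17) = 1.
m = 3: gcd(3, 18) = 3.

m = 3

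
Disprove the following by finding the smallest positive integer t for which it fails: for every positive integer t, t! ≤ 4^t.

t = 9

t = 1: t! = 1 and 4^t = 4, so 1 ≤ 4.
t = 2: t! = 2 and 4^t = 16, so 2 ≤ 16.
t = 3: t! = 6 and 4^t = 64, so 6 ≤ 64.
t = 4: t! = 24 and 4^t = 256, so 24 ≤ 256.
t = 5: t! = 120 and 4^t = 1024, so 120 ≤ 1024.
t = 6: t! = 720 and 4^t = 4096, so 720 ≤ 4096.
t = 7: t! = 5040 and 4^t = 16384, so 5040 ≤ 16384.
t = 8: t! = 40320 and 4^t = 65536, so 40320 ≤ 65536.
t = 9: t! = 362880 and 4^t = 262144, so 362880 > 262144.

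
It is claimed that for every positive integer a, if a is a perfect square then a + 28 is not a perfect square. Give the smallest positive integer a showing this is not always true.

a = 36

We need the least positive integer a for which a is a perfect square but a + 28 is a perfect square.
For a = 1, 4, 9, 16, 25 the conclusion holds.
a = 36: 36 = 6² and 36 + 28 = 64 = 8².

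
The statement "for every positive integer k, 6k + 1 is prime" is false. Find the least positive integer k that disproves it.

k = 4

A counterexample is any positive integer k such that 6k + 1 is not prime; we check each in order.
For k = 1, 2, 3 the conclusion holds.
k = 4: 6k + 1 = 25 = 5 × 5, composite.
Hence k = 4 is a counterexample.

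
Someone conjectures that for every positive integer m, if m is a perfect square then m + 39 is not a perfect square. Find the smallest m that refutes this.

m = 25

A counterexample is any positive integer m such that m is a perfect square but m + 39 is a perfect square; we check each in order.
The first 4 eligible values, up to m = 16, all satisfy the conclusion.
m = 25: 25 = 5² and 25 + 39 = 64 = 8².
Hence m = 25 is a counterexample.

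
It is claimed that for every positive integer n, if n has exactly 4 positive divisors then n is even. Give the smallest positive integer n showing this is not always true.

n = 15

The first 4 eligible values, up to n = 14, all satisfy the conclusion.
n = 15: divisors of 15: 1, 3, 5, 15; 15 is odd.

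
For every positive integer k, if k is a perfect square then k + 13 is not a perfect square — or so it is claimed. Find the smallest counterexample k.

k = 36

The first 5 eligible values, up to k = 25, all satisfy the conclusion.
k = 36: 36 = 6² and 36 + 13 = 49 = 7².
So k = 36 is the smallest counterexample.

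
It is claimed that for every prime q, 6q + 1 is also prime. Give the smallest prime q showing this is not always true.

Check each prime q in order until 6q + 1 is not prime.
The first 7 eligible values, up to q = 17, all satisfy the conclusion.
q = 19: 6q + 1 = 115 = 5 × 23, not prime.

q = 19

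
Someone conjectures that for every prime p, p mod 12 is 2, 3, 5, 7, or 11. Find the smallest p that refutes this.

p = 13

We need the least prime p for which the claim fails.
The first 5 eligible values, up to p = 11, all satisfy the conclusion.
p = 13: 13 mod 12 = 1 — not in {2, 3, 5, 7, 11}.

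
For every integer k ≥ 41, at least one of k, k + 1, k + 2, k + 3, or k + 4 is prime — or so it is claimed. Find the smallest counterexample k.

A counterexample is any integer k ≥ 41 such that k, k + 1, k + 2, k + 3, k + 4 are all composite; we check each in order.
For k = 41, 42, 43, 44, 45, 46, 47 the conclusion holds.
k = 48: 48 = 2 × 24; 49 = 7 × 7; 50 = 2 × 25; 51 = 3 × 17; 52 = 2 × 26 — all composite.
Thus k = 48 disproves the claim, and no smaller k works.

k = 48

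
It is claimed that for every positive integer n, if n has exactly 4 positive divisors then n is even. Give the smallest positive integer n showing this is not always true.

The first 4 eligible values, up to n = 14, all satisfy the conclusion.
n = 15: divisors of 15: 1, 3, 5, 15; 15 is odd.
Thus n = 15 disproves the claim, and no smaller n works.

n = 15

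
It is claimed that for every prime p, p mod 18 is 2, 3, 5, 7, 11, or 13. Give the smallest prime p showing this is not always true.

p = 17

Check each prime p in order until the claim fails.
For p = 2, 3, 5, 7, 11, 13 the conclusion holds.
p = 17: 17 mod 18 = 17 — not in {2, 3, 5, 7, 11, 13}.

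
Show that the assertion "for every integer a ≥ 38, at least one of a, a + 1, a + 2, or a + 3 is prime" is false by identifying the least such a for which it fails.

a = 48

We need the least integer a ≥ 38 for which a, a + 1, a + 2, a + 3 are all composite.
The first 10 eligible values, up to a = 47, all satisfy the conclusion.
a = 48: 48 = 2 × 24; 49 = 7 × 7; 50 = 2 × 25; 51 = 3 × 17 — all composite.
Thus a = 48 disproves the claim, and no smaller a works.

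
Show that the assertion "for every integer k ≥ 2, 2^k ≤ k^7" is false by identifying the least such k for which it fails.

k = 37

Check each integer k ≥ 2 in order until 2^k > k^7.
For k = 2, 3, 4, 5, …, 34, 35, 36 the conclusion holds.
k = 37: 2^k = 137438953472 and k^7 = 94931877133, so 137438953472 > 94931877133.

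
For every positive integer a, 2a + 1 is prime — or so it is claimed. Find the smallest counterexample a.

a = 4

Check each positive integer a in order until 2a + 1 is not prime.
For a = 1, 2, 3 the conclusion holds.
a = 4: 2a + 1 = 9 = 3 × 3, composite.
So a = 4 is the smallest counterexample.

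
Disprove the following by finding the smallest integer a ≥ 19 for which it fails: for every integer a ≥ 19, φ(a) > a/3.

a = 24

We need the least integer a ≥ 19 for which the claim fails.
a = 19: φ(19) = 18 and 19/3 = 19/3, so φ(19) > 19/3.
a = 20: φ(20) = 8 and 20/3 = 20/3, so φ(20) > 20/3.
a = 21: φ(21) = 12 and 21/3 = 7, so φ(21) > 21/3.
a = 22: φ(22) = 10 and 22/3 = 22/3, so φ(22) > 22/3.
a = 23: φ(23) = 22 and 23/3 = 23/3, so φ(23) > 23/3.
a = 24: φ(24) = 8 and 24/3 = 8, so φ(24) ≤ 24/3.
Thus a = 24 disproves the claim, and no smaller a works.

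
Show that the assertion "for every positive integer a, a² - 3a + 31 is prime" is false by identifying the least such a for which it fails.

A counterexample is any positive integer a such that a² - 3a + 31 is not prime; we check each in order.
For a = 1, 2, 3 the conclusion holds.
a = 4: a² - 3a + 31 = 35 = 5 × 7, composite.
Thus a = 4 disproves the claim, and no smaller a works.

a = 4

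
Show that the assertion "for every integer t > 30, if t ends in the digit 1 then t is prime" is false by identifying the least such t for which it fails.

t = 51

For t = 31, 41 the conclusion holds.
t = 51: 51 ends in 1; 51 = 3 × 17, composite.
So t = 51 is the smallest counterexample.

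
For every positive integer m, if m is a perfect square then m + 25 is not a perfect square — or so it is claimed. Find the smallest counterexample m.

m = 144

The first 11 eligible values, up to m = 121, all satisfy the conclusion.
m = 144: 144 = 12² and 144 + 25 = 169 = 13².
So m = 144 is the smallest counterexample.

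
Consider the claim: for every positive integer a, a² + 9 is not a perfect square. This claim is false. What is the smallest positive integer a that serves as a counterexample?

a = 4

We need the least positive integer a for which a² + 9 is a perfect square.
a = 1: 1² + 9 = 10, not a perfect square.
a = 2: 2² + 9 = 13, not a perfect square.
a = 3: 3² + 9 = 18, not a perfect square.
a = 4: 4² + 9 = 25 = 5², a perfect square.
So a = 4 is the smallest counterexample.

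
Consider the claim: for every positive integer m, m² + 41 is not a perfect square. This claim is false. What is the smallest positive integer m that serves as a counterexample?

m = 20

Check each positive integer m in order until m² + 41 is a perfect square.
For m = 1, 2, 3, 4, …, 17, 18, 19 the conclusion holds.
m = 20: 20² + 41 = 441 = 21², a perfect square.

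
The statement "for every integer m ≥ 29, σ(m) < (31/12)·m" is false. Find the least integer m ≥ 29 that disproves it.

m = 48

For m = 29, 30, 31, 32, …, 45, 46, 47 the conclusion holds.
m = 48: σ(48) = 124; 124 ≥ 124.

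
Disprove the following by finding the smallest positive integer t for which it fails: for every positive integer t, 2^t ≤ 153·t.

A counterexample is any positive integer t such that 2^t > 153·t; we check each in order.
For t = 1, 2, 3, 4, 5, 6, 7, 8, 9, 10 the conclusion holds.
t = 11: 2^t = 2048 and 153·t = 1683, so 2048 > 1683.
So t = 11 is the smallest counterexample.

t = 11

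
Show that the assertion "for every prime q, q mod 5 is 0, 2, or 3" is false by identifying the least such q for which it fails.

q = 11

q = 2: 2 mod 5 = 2.
q = 3: 3 mod 5 = 3.
q = 5: 5 mod 5 = 0.
q = 7: 7 mod 5 = 2.
q = 11: 11 mod 5 = 1 — not in {0, 2, 3}.
Hence q = 11 is a counterexample.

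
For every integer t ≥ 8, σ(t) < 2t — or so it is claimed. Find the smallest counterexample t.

t = 12

A counterexample is any integer t ≥ 8 such that the claim fails; we check each in order.
t = 8: σ(8) = 15; 15 < 16.
t = 9: σ(9) = 13; 13 < 18.
t = 10: σ(10) = 18; 18 < 20.
t = 11: σ(11) = 12; 12 < 22.
t = 12: σ(12) = 28; 28 ≥ 24.
So t = 12 is the smallest counterexample.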